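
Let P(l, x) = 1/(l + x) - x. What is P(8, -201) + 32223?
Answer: 6257831/193 ≈ 32424.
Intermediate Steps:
P(8, -201) + 32223 = (1 - 1*(-201)**2 - 1*8*(-201))/(8 - 201) + 32223 = (1 - 1*40401 + 1608)/(-193) + 32223 = -(1 - 40401 + 1608)/193 + 32223 = -1/193*(-38792) + 32223 = 38792/193 + 32223 = 6257831/193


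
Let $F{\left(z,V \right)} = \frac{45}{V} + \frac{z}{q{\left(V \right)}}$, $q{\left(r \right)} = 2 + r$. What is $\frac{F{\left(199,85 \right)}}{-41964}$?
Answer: $- \frac{2083}{31032378} \approx -6.7123 \cdot 10^{-5}$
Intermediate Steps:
$F{\left(z,V \right)} = \frac{45}{V} + \frac{z}{2 + V}$
$\frac{F{\left(199,85 \right)}}{-41964} = \frac{\frac{45}{85} + \frac{199}{2 + 85}}{-41964} = \left(45 \cdot \frac{1}{85} + \frac{199}{87}\right) \left(- \frac{1}{41964}\right) = \left(\frac{9}{17} + 199 \cdot \frac{1}{87}\right) \left(- \frac{1}{41964}\right) = \left(\frac{9}{17} + \frac{199}{87}\right) \left(- \frac{1}{41964}\right) = \frac{4166}{1479} \left(- \frac{1}{41964}\right) = - \frac{2083}{31032378}$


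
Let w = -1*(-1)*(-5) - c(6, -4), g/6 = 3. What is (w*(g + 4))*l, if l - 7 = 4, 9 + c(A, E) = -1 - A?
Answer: 2662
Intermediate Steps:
g = 18 (g = 6*3 = 18)
c(A, E) = -10 - A (c(A, E) = -9 + (-1 - A) = -10 - A)
w = 11 (w = -1*(-1)*(-5) - (-10 - 1*6) = 1*(-5) - (-10 - 6) = -5 - 1*(-16) = -5 + 16 = 11)
l = 11 (l = 7 + 4 = 11)
(w*(g + 4))*l = (11*(18 + 4))*11 = (11*22)*11 = 242*11 = 2662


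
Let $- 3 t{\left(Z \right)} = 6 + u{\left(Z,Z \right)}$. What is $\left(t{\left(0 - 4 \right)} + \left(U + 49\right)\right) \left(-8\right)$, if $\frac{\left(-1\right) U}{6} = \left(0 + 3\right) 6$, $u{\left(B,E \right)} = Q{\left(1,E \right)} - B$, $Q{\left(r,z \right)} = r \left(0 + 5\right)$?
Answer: $512$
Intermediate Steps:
$Q{\left(r,z \right)} = 5 r$ ($Q{\left(r,z \right)} = r 5 = 5 r$)
$u{\left(B,E \right)} = 5 - B$ ($u{\left(B,E \right)} = 5 \cdot 1 - B = 5 - B$)
$U = -108$ ($U = - 6 \left(0 + 3\right) 6 = - 6 \cdot 3 \cdot 6 = \left(-6\right) 18 = -108$)
$t{\left(Z \right)} = - \frac{11}{3} + \frac{Z}{3}$ ($t{\left(Z \right)} = - \frac{6 - \left(-5 + Z\right)}{3} = - \frac{11 - Z}{3} = - \frac{11}{3} + \frac{Z}{3}$)
$\left(t{\left(0 - 4 \right)} + \left(U + 49\right)\right) \left(-8\right) = \left(\left(- \frac{11}{3} + \frac{0 - 4}{3}\right) + \left(-108 + 49\right)\right) \left(-8\right) = \left(\left(- \frac{11}{3} + \frac{0 - 4}{3}\right) - 59\right) \left(-8\right) = \left(\left(- \frac{11}{3} + \frac{1}{3} \left(-4\right)\right) - 59\right) \left(-8\right) = \left(\left(- \frac{11}{3} - \frac{4}{3}\right) - 59\right) \left(-8\right) = \left(-5 - 59\right) \left(-8\right) = \left(-64\right) \left(-8\right) = 512$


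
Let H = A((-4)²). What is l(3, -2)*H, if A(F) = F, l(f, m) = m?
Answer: -32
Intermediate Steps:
H = 16 (H = (-4)² = 16)
l(3, -2)*H = -2*16 = -32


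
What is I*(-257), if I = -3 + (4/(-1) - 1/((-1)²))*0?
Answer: 771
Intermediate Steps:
I = -3 (I = -3 + (4*(-1) - 1/1)*0 = -3 + (-4 - 1*1)*0 = -3 + (-4 - 1)*0 = -3 - 5*0 = -3 + 0 = -3)
I*(-257) = -3*(-257) = 771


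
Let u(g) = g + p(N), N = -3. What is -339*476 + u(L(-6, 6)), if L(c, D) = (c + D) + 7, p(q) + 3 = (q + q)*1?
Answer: -161366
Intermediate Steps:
p(q) = -3 + 2*q (p(q) = -3 + (q + q)*1 = -3 + (2*q)*1 = -3 + 2*q)
L(c, D) = 7 + D + c (L(c, D) = (D + c) + 7 = 7 + D + c)
u(g) = -9 + g (u(g) = g + (-3 + 2*(-3)) = g + (-3 - 6) = g - 9 = -9 + g)
-339*476 + u(L(-6, 6)) = -339*476 + (-9 + (7 + 6 - 6)) = -161364 + (-9 + 7) = -161364 - 2 = -161366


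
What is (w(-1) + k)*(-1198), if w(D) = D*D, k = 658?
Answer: -789482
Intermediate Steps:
w(D) = D²
(w(-1) + k)*(-1198) = ((-1)² + 658)*(-1198) = (1 + 658)*(-1198) = 659*(-1198) = -789482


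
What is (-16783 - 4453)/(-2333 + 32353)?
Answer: -5309/7505 ≈ -0.70739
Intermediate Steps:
(-16783 - 4453)/(-2333 + 32353) = -21236/30020 = -21236*1/30020 = -5309/7505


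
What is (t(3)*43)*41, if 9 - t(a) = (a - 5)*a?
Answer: 26445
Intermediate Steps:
t(a) = 9 - a*(-5 + a) (t(a) = 9 - (a - 5)*a = 9 - (-5 + a)*a = 9 - a*(-5 + a))
(t(3)*43)*41 = ((9 - 1*3² + 5*3)*43)*41 = ((9 - 1*9 + 15)*43)*41 = ((9 - 9 + 15)*43)*41 = (15*43)*41 = 645*41 = 26445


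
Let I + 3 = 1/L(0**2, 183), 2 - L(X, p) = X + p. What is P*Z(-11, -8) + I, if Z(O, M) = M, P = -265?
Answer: 383176/181 ≈ 2117.0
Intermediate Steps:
L(X, p) = 2 - X - p (L(X, p) = 2 - (X + p) = 2 + (-X - p) = 2 - X - p)
I = -544/181 (I = -3 + 1/(2 - 1*0**2 - 1*183) = -3 + 1/(2 - 1*0 - 183) = -3 + 1/(2 + 0 - 183) = -3 + 1/(-181) = -3 - 1/181 = -544/181 ≈ -3.0055)
P*Z(-11, -8) + I = -265*(-8) - 544/181 = 2120 - 544/181 = 383176/181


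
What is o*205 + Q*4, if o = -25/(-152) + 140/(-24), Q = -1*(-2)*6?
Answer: -508037/456 ≈ -1114.1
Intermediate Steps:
Q = 12 (Q = 2*6 = 12)
o = -2585/456 (o = -25*(-1/152) + 140*(-1/24) = 25/152 - 35/6 = -2585/456 ≈ -5.6689)
o*205 + Q*4 = -2585/456*205 + 12*4 = -529925/456 + 48 = -508037/456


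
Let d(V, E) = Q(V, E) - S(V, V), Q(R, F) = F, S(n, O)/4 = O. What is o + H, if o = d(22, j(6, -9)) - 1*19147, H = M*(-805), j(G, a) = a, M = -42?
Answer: 14566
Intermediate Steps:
S(n, O) = 4*O
H = 33810 (H = -42*(-805) = 33810)
d(V, E) = E - 4*V
o = -19244 (o = (-9 - 4*22) - 1*19147 = (-9 - 88) - 19147 = -97 - 19147 = -19244)
o + H = -19244 + 33810 = 14566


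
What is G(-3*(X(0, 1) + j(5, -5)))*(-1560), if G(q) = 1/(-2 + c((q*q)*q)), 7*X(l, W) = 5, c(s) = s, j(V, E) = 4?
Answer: 107016/194197 ≈ 0.55107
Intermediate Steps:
X(l, W) = 5/7 (X(l, W) = (1/7)*5 = 5/7)
G(q) = 1/(-2 + q**3) (G(q) = 1/(-2 + (q*q)*q) = 1/(-2 + q**2*q) = 1/(-2 + q**3))
G(-3*(X(0, 1) + j(5, -5)))*(-1560) = -1560/(-2 + (-3*(5/7 + 4))**3) = -1560/(-2 + (-3*33/7)**3) = -1560/(-2 + (-99/7)**3) = -1560/(-2 - 970299/343) = -1560/(-970985/343) = -343/970985*(-1560) = 107016/194197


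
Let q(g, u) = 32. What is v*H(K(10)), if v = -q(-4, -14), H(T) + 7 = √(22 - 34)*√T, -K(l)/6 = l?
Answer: 224 + 384*√5 ≈ 1082.7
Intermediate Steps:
K(l) = -6*l
H(T) = -7 + 2*I*√3*√T (H(T) = -7 + √(22 - 34)*√T = -7 + √(-12)*√T = -7 + (2*I*√3)*√T = -7 + 2*I*√3*√T)
v = -32 (v = -1*32 = -32)
v*H(K(10)) = -32*(-7 + 2*I*√3*√(-6*10)) = -32*(-7 + 2*I*√3*√(-60)) = -32*(-7 + 2*I*√3*(2*I*√15)) = -32*(-7 - 12*√5) = 224 + 384*√5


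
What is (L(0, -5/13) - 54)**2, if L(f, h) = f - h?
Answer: 485809/169 ≈ 2874.6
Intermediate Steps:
(L(0, -5/13) - 54)**2 = ((0 - (-5)/13) - 54)**2 = ((0 - 1*(-5/13)) - 54)**2 = ((0 + 5/13) - 54)**2 = (5/13 - 54)**2 = (-697/13)**2 = 485809/169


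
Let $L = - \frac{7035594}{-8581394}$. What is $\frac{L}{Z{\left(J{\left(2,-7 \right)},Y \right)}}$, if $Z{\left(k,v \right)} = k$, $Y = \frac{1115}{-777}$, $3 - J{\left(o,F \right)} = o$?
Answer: $\frac{3517797}{4290697} \approx 0.81987$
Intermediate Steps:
$J{\left(o,F \right)} = 3 - o$
$Y = - \frac{1115}{777}$ ($Y = 1115 \left(- \frac{1}{777}\right) = - \frac{1115}{777} \approx -1.435$)
$L = \frac{3517797}{4290697}$ ($L = \left(-7035594\right) \left(- \frac{1}{8581394}\right) = \frac{3517797}{4290697} \approx 0.81987$)
$\frac{L}{Z{\left(J{\left(2,-7 \right)},Y \right)}} = \frac{3517797}{4290697 \left(3 - 2\right)} = \frac{3517797}{4290697 \cdot 1} = \frac{3517797}{4290697} \cdot 1 = \frac{3517797}{4290697}$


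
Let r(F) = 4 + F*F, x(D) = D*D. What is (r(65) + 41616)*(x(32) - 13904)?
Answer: -590483600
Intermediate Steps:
x(D) = D²
r(F) = 4 + F²
(r(65) + 41616)*(x(32) - 13904) = ((4 + 65²) + 41616)*(32² - 13904) = ((4 + 4225) + 41616)*(1024 - 13904) = (4229 + 41616)*(-12880) = 45845*(-12880) = -590483600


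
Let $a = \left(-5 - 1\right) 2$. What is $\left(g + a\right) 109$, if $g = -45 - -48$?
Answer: $-981$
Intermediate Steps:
$g = 3$ ($g = -45 + 48 = 3$)
$a = -12$ ($a = \left(-6\right) 2 = -12$)
$\left(g + a\right) 109 = \left(3 - 12\right) 109 = \left(-9\right) 109 = -981$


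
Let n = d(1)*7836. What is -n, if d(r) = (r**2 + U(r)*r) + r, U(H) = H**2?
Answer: -23508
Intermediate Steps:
d(r) = r + r**2 + r**3 (d(r) = (r**2 + r**2*r) + r = (r**2 + r**3) + r = r + r**2 + r**3)
n = 23508 (n = (1*(1 + 1 + 1**2))*7836 = (1*(1 + 1 + 1))*7836 = (1*3)*7836 = 3*7836 = 23508)
-n = -1*23508 = -23508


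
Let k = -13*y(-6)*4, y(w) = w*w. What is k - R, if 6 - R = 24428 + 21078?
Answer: 43628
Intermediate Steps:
R = -45500 (R = 6 - (24428 + 21078) = 6 - 1*45506 = 6 - 45506 = -45500)
y(w) = w²
k = -1872 (k = -13*(-6)²*4 = -13*36*4 = -468*4 = -1872)
k - R = -1872 - 1*(-45500) = -1872 + 45500 = 43628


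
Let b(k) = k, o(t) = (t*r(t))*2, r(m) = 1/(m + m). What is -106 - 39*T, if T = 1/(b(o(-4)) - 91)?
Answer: -3167/30 ≈ -105.57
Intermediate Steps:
r(m) = 1/(2*m)
o(t) = 1 (o(t) = (t*(1/(2*t)))*2 = (1/2)*2 = 1)
T = -1/90 (T = 1/(1 - 91) = 1/(-90) = -1/90 ≈ -0.011111)
-106 - 39*T = -106 - 39*(-1/90) = -106 + 13/30 = -3167/30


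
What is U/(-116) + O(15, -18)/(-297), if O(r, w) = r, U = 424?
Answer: -10639/2871 ≈ -3.7057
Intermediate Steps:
U/(-116) + O(15, -18)/(-297) = 424/(-116) + 15/(-297) = 424*(-1/116) + 15*(-1/297) = -106/29 - 5/99 = -10639/2871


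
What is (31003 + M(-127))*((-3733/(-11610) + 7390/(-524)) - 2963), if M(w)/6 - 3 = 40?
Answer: -1645716000257/17685 ≈ -9.3057e+7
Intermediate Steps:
M(w) = 258 (M(w) = 18 + 6*40 = 18 + 240 = 258)
(31003 + M(-127))*((-3733/(-11610) + 7390/(-524)) - 2963) = (31003 + 258)*((-3733/(-11610) + 7390/(-524)) - 2963) = 31261*((-3733*(-1/11610) + 7390*(-1/524)) - 2963) = 31261*((3733/11610 - 3695/262) - 2963) = 31261*(-10480226/760455 - 2963) = 31261*(-2263708391/760455) = -1645716000257/17685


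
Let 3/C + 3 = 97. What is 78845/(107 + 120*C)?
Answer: 3705715/5209 ≈ 711.41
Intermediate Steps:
C = 3/94 (C = 3/(-3 + 97) = 3/94 ≈ 0.031915)
78845/(107 + 120*C) = 78845/(107 + 120*(3/94)) = 78845/(107 + 180/47) = 78845/(5209/47) = 78845*(47/5209) = 3705715/5209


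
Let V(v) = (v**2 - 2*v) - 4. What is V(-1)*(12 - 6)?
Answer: -6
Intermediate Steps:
V(v) = -4 + v**2 - 2*v
V(-1)*(12 - 6) = (-4 + (-1)**2 - 2*(-1))*(12 - 6) = (-4 + 1 + 2)*6 = -1*6 = -6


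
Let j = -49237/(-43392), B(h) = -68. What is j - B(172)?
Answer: 2999893/43392 ≈ 69.135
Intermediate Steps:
j = 49237/43392 (j = -49237*(-1/43392) = 49237/43392 ≈ 1.1347)
j - B(172) = 49237/43392 - 1*(-68) = 49237/43392 + 68 = 2999893/43392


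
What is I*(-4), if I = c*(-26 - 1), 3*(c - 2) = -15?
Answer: -324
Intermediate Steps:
c = -3 (c = 2 + (1/3)*(-15) = 2 - 5 = -3)
I = 81 (I = -3*(-26 - 1) = -3*(-27) = 81)
I*(-4) = 81*(-4) = -324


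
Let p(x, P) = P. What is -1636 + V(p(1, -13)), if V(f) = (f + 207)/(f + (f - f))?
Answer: -21462/13 ≈ -1650.9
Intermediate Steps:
V(f) = (207 + f)/f (V(f) = (207 + f)/(f + 0) = (207 + f)/f)
-1636 + V(p(1, -13)) = -1636 + (207 - 13)/(-13) = -1636 - 1/13*194 = -1636 - 194/13 = -21462/13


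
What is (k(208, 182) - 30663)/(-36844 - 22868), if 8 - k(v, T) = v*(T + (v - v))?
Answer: 22837/19904 ≈ 1.1474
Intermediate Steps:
k(v, T) = 8 - T*v (k(v, T) = 8 - v*(T + (v - v)) = 8 - v*(T + 0) = 8 - v*T = 8 - T*v)
(k(208, 182) - 30663)/(-36844 - 22868) = ((8 - 1*182*208) - 30663)/(-36844 - 22868) = ((8 - 37856) - 30663)/(-59712) = (-37848 - 30663)*(-1/59712) = -68511*(-1/59712) = 22837/19904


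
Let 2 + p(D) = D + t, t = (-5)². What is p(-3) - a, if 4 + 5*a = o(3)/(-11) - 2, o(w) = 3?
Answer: 1169/55 ≈ 21.255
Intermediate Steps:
t = 25
p(D) = 23 + D (p(D) = -2 + (D + 25) = -2 + (25 + D) = 23 + D)
a = -69/55 (a = -⅘ + (3/(-11) - 2)/5 = -⅘ + (-1/11*3 - 2)/5 = -⅘ + (-3/11 - 2)/5 = -⅘ + (⅕)*(-25/11) = -⅘ - 5/11 = -69/55 ≈ -1.2545)
p(-3) - a = (23 - 3) - 1*(-69/55) = 20 + 69/55 = 1169/55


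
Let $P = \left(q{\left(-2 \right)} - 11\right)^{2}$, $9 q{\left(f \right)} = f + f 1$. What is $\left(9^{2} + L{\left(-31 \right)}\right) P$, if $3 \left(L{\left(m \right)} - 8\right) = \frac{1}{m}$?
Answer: $\frac{87800084}{7533} \approx 11655.0$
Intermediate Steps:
$q{\left(f \right)} = \frac{2 f}{9}$ ($q{\left(f \right)} = \frac{f + f 1}{9} = \frac{f + f}{9} = \frac{2 f}{9}$)
$L{\left(m \right)} = 8 + \frac{1}{3 m}$
$P = \frac{10609}{81}$ ($P = \left(\frac{2}{9} \left(-2\right) - 11\right)^{2} = \left(- \frac{4}{9} - 11\right)^{2} = \left(- \frac{103}{9}\right)^{2} = \frac{10609}{81} \approx 130.98$)
$\left(9^{2} + L{\left(-31 \right)}\right) P = \left(9^{2} + \left(8 + \frac{1}{3 \left(-31\right)}\right)\right) \frac{10609}{81} = \left(81 + \left(8 + \frac{1}{3} \left(- \frac{1}{31}\right)\right)\right) \frac{10609}{81} = \left(81 + \left(8 - \frac{1}{93}\right)\right) \frac{10609}{81} = \left(81 + \frac{743}{93}\right) \frac{10609}{81} = \frac{8276}{93} \cdot \frac{10609}{81} = \frac{87800084}{7533}$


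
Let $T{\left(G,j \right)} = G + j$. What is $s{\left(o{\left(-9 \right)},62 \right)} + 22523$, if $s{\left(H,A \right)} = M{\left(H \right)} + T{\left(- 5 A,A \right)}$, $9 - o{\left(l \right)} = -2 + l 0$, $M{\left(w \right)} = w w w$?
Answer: $23606$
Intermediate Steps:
$M{\left(w \right)} = w^{3}$ ($M{\left(w \right)} = w^{2} w = w^{3}$)
$o{\left(l \right)} = 11$ ($o{\left(l \right)} = 9 - \left(-2 + l 0\right) = 9 - \left(-2 + 0\right) = 9 - -2 = 9 + 2 = 11$)
$s{\left(H,A \right)} = H^{3} - 4 A$ ($s{\left(H,A \right)} = H^{3} + \left(- 5 A + A\right) = H^{3} - 4 A$)
$s{\left(o{\left(-9 \right)},62 \right)} + 22523 = \left(11^{3} - 248\right) + 22523 = \left(1331 - 248\right) + 22523 = 1083 + 22523 = 23606$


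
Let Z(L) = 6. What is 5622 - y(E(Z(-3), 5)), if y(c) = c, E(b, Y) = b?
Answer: 5616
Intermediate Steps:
5622 - y(E(Z(-3), 5)) = 5622 - 1*6 = 5622 - 6 = 5616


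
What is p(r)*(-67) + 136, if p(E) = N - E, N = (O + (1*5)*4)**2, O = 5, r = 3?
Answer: -41538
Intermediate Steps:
N = 625 (N = (5 + (1*5)*4)**2 = (5 + 5*4)**2 = (5 + 20)**2 = 25**2 = 625)
p(E) = 625 - E
p(r)*(-67) + 136 = (625 - 1*3)*(-67) + 136 = (625 - 3)*(-67) + 136 = 622*(-67) + 136 = -41674 + 136 = -41538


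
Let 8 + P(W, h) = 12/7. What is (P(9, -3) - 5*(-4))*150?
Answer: 14400/7 ≈ 2057.1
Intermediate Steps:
P(W, h) = -44/7 (P(W, h) = -8 + 12/7 = -44/7)
(P(9, -3) - 5*(-4))*150 = (-44/7 - 5*(-4))*150 = (-44/7 + 20)*150 = (96/7)*150 = 14400/7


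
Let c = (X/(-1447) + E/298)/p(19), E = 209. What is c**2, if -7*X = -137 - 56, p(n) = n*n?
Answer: 4241321945809/1187353602423783844 ≈ 3.5721e-6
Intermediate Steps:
p(n) = n**2
X = 193/7 (X = -(-137 - 56)/7 = -1/7*(-193) = 193/7 ≈ 27.571)
c = 2059447/1089657562 (c = ((193/7)/(-1447) + 209/298)/(19**2) = ((193/7)*(-1/1447) + 209*(1/298))/361 = (-193/10129 + 209/298)*(1/361) = (2059447/3018442)*(1/361) = 2059447/1089657562 ≈ 0.0018900)
c**2 = (2059447/1089657562)**2 = 4241321945809/1187353602423783844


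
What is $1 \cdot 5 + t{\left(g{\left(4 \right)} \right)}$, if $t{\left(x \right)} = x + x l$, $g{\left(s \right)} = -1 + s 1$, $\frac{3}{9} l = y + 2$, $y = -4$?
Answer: $-10$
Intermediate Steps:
$l = -6$ ($l = 3 \left(-4 + 2\right) = 3 \left(-2\right) = -6$)
$g{\left(s \right)} = -1 + s$
$t{\left(x \right)} = - 5 x$ ($t{\left(x \right)} = x + x \left(-6\right) = x - 6 x = - 5 x$)
$1 \cdot 5 + t{\left(g{\left(4 \right)} \right)} = 1 \cdot 5 - 5 \left(-1 + 4\right) = 5 - 15 = -10$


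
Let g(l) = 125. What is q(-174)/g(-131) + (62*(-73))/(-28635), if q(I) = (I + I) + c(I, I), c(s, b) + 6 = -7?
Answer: -1954297/715875 ≈ -2.7299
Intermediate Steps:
c(s, b) = -13 (c(s, b) = -6 - 7 = -13)
q(I) = -13 + 2*I (q(I) = (I + I) - 13 = 2*I - 13 = -13 + 2*I)
q(-174)/g(-131) + (62*(-73))/(-28635) = (-13 + 2*(-174))/125 + (62*(-73))/(-28635) = (-13 - 348)*(1/125) - 4526*(-1/28635) = -361*1/125 + 4526/28635 = -361/125 + 4526/28635 = -1954297/715875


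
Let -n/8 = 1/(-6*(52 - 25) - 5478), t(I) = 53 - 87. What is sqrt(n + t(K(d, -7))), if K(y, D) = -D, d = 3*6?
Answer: I*sqrt(16898145)/705 ≈ 5.8308*I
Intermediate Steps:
d = 18
t(I) = -34
n = 1/705 (n = -8/(-6*(52 - 25) - 5478) = -8/(-6*27 - 5478) = -8/(-162 - 5478) = -8/(-5640) = -8*(-1/5640) = 1/705 ≈ 0.0014184)
sqrt(n + t(K(d, -7))) = sqrt(1/705 - 34) = sqrt(-23969/705) = I*sqrt(16898145)/705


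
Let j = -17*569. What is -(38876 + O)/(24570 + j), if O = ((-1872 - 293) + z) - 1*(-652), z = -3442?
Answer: -33921/14897 ≈ -2.2770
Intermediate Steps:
j = -9673
O = -4955 (O = ((-1872 - 293) - 3442) - 1*(-652) = (-2165 - 3442) + 652 = -5607 + 652 = -4955)
-(38876 + O)/(24570 + j) = -(38876 - 4955)/(24570 - 9673) = -33921/14897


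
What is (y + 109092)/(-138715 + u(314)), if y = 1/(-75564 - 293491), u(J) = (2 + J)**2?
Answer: -40260948059/14341108245 ≈ -2.8074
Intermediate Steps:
y = -1/369055 (y = 1/(-369055) = -1/369055 ≈ -2.7096e-6)
(y + 109092)/(-138715 + u(314)) = (-1/369055 + 109092)/(-138715 + (2 + 314)**2) = 40260948059/(369055*(-138715 + 316**2)) = 40260948059/(369055*(-138715 + 99856)) = (40260948059/369055)/(-38859) = (40260948059/369055)*(-1/38859) = -40260948059/14341108245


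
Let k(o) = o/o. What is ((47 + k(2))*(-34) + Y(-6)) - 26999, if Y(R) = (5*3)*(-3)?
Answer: -28676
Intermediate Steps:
Y(R) = -45 (Y(R) = 15*(-3) = -45)
k(o) = 1
((47 + k(2))*(-34) + Y(-6)) - 26999 = ((47 + 1)*(-34) - 45) - 26999 = (48*(-34) - 45) - 26999 = (-1632 - 45) - 26999 = -1677 - 26999 = -28676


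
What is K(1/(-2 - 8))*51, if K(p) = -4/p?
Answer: 2040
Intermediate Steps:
K(1/(-2 - 8))*51 = -4/(1/(-2 - 8))*51 = -4/(1/(-10))*51 = -4/(-⅒)*51 = -4*(-10)*51 = 40*51 = 2040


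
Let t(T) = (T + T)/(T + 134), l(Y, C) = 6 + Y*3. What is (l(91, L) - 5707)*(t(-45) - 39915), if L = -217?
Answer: 19283105700/89 ≈ 2.1666e+8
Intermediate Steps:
l(Y, C) = 6 + 3*Y
t(T) = 2*T/(134 + T) (t(T) = (2*T)/(134 + T) = 2*T/(134 + T))
(l(91, L) - 5707)*(t(-45) - 39915) = ((6 + 3*91) - 5707)*(2*(-45)/(134 - 45) - 39915) = ((6 + 273) - 5707)*(2*(-45)/89 - 39915) = (279 - 5707)*(2*(-45)*(1/89) - 39915) = -5428*(-90/89 - 39915) = -5428*(-3552525/89) = 19283105700/89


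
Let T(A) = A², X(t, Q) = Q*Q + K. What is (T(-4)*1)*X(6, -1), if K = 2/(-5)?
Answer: 48/5 ≈ 9.6000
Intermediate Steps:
K = -⅖ (K = 2*(-⅕) = -⅖ ≈ -0.40000)
X(t, Q) = -⅖ + Q² (X(t, Q) = Q*Q - ⅖ = Q² - ⅖ = -⅖ + Q²)
(T(-4)*1)*X(6, -1) = ((-4)²*1)*(-⅖ + (-1)²) = (16*1)*(-⅖ + 1) = 16*(⅗) = 48/5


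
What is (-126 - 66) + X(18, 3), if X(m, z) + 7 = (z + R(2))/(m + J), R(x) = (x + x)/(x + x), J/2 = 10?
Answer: -3779/19 ≈ -198.89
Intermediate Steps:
J = 20 (J = 2*10 = 20)
R(x) = 1 (R(x) = (2*x)/((2*x)) = (2*x)*(1/(2*x)) = 1)
X(m, z) = -7 + (1 + z)/(20 + m) (X(m, z) = -7 + (z + 1)/(m + 20) = -7 + (1 + z)/(20 + m))
(-126 - 66) + X(18, 3) = (-126 - 66) + (-139 + 3 - 7*18)/(20 + 18) = -192 + (-139 + 3 - 126)/38 = -192 + (1/38)*(-262) = -192 - 131/19 = -3779/19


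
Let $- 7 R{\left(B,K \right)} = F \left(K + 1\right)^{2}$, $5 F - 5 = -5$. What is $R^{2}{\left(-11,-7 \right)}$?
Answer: $0$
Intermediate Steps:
$F = 0$ ($F = 1 + \frac{1}{5} \left(-5\right) = 1 - 1 = 0$)
$R{\left(B,K \right)} = 0$ ($R{\left(B,K \right)} = - \frac{0 \left(K + 1\right)^{2}}{7} = - \frac{0 \left(1 + K\right)^{2}}{7} = \left(- \frac{1}{7}\right) 0 = 0$)
$R^{2}{\left(-11,-7 \right)} = 0^{2} = 0$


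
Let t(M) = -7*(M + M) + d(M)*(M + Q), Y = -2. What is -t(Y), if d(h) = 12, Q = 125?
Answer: -1504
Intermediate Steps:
t(M) = 1500 - 2*M (t(M) = -7*(M + M) + 12*(M + 125) = -14*M + 12*(125 + M) = -14*M + (1500 + 12*M) = 1500 - 2*M)
-t(Y) = -(1500 - 2*(-2)) = -(1500 + 4) = -1*1504 = -1504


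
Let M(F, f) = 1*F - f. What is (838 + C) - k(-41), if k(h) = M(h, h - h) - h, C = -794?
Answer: 44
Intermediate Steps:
M(F, f) = F - f
k(h) = 0 (k(h) = (h - (h - h)) - h = (h - 1*0) - h = (h + 0) - h = h - h = 0)
(838 + C) - k(-41) = (838 - 794) - 1*0 = 44 + 0 = 44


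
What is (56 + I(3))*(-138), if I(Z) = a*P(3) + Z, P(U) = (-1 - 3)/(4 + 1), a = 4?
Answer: -38502/5 ≈ -7700.4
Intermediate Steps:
P(U) = -4/5
I(Z) = -16/5 + Z (I(Z) = 4*(-4/5) + Z = -16/5 + Z)
(56 + I(3))*(-138) = (56 + (-16/5 + 3))*(-138) = (56 - 1/5)*(-138) = (279/5)*(-138) = -38502/5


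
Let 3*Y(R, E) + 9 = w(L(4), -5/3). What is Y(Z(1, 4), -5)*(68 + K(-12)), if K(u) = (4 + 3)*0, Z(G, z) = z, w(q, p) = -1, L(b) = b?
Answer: -680/3 ≈ -226.67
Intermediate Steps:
K(u) = 0 (K(u) = 7*0 = 0)
Y(R, E) = -10/3 (Y(R, E) = -3 + (⅓)*(-1) = -3 - ⅓ = -10/3)
Y(Z(1, 4), -5)*(68 + K(-12)) = -10*(68 + 0)/3 = -10/3*68 = -680/3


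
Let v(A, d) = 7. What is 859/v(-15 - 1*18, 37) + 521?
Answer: 4506/7 ≈ 643.71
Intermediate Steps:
859/v(-15 - 1*18, 37) + 521 = 859/7 + 521 = 4506/7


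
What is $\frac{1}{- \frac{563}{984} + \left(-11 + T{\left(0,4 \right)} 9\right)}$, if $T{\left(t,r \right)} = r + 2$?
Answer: $\frac{984}{41749} \approx 0.023569$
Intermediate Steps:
$T{\left(t,r \right)} = 2 + r$
$\frac{1}{- \frac{563}{984} + \left(-11 + T{\left(0,4 \right)} 9\right)} = \frac{1}{- \frac{563}{984} - \left(11 - \left(2 + 4\right) 9\right)} = \frac{1}{\left(-563\right) \frac{1}{984} + \left(-11 + 6 \cdot 9\right)} = \frac{1}{- \frac{563}{984} + \left(-11 + 54\right)} = \frac{1}{- \frac{563}{984} + 43} = \frac{1}{\frac{41749}{984}} = \frac{984}{41749}$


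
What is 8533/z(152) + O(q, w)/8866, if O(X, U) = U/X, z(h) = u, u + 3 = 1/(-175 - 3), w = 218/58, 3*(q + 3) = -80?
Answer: -34756615672549/12242483110 ≈ -2839.0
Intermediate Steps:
q = -89/3 (q = -3 + (1/3)*(-80) = -3 - 80/3 = -89/3 ≈ -29.667)
w = 109/29 (w = 218*(1/58) = 109/29 ≈ 3.7586)
u = -535/178 (u = -3 + 1/(-175 - 3) = -3 + 1/(-178) = -3 - 1/178 = -535/178 ≈ -3.0056)
z(h) = -535/178
8533/z(152) + O(q, w)/8866 = 8533/(-535/178) + (109/(29*(-89/3)))/8866 = 8533*(-178/535) + ((109/29)*(-3/89))*(1/8866) = -1518874/535 - 327/2581*1/8866 = -1518874/535 - 327/22883146 = -34756615672549/12242483110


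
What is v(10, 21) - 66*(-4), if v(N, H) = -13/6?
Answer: 1571/6 ≈ 261.83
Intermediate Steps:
v(N, H) = -13/6 (v(N, H) = -13*⅙ = -13/6)
v(10, 21) - 66*(-4) = -13/6 - 66*(-4) = -13/6 + 264 = 1571/6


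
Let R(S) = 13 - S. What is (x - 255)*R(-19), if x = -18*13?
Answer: -15648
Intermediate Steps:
x = -234
(x - 255)*R(-19) = (-234 - 255)*(13 - 1*(-19)) = -489*(13 + 19) = -489*32 = -15648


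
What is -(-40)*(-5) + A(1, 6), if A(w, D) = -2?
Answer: -202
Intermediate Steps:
-(-40)*(-5) + A(1, 6) = -(-40)*(-5) - 2 = -8*25 - 2 = -200 - 2 = -202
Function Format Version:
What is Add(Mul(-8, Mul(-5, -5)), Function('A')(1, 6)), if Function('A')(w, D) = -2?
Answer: -202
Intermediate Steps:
Add(Mul(-8, Mul(-5, -5)), Function('A')(1, 6)) = Add(Mul(-8, Mul(-5, -5)), -2) = Add(Mul(-8, 25), -2) = Add(-200, -2) = -202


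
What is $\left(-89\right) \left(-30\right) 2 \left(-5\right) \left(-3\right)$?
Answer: $80100$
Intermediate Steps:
$\left(-89\right) \left(-30\right) 2 \left(-5\right) \left(-3\right) = 2670 \left(\left(-10\right) \left(-3\right)\right) = 2670 \cdot 30 = 80100$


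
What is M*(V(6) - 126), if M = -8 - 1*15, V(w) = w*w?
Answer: 2070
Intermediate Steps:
V(w) = w²
M = -23 (M = -8 - 15 = -23)
M*(V(6) - 126) = -23*(6² - 126) = -23*(36 - 126) = -23*(-90) = 2070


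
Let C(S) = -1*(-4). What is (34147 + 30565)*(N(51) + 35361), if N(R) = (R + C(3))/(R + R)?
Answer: 116704112212/51 ≈ 2.2883e+9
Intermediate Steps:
C(S) = 4
N(R) = (4 + R)/(2*R) (N(R) = (R + 4)/(R + R) = (4 + R)/((2*R)) = (4 + R)*(1/(2*R)) = (4 + R)/(2*R))
(34147 + 30565)*(N(51) + 35361) = (34147 + 30565)*((1/2)*(4 + 51)/51 + 35361) = 64712*((1/2)*(1/51)*55 + 35361) = 64712*(55/102 + 35361) = 64712*(3606877/102) = 116704112212/51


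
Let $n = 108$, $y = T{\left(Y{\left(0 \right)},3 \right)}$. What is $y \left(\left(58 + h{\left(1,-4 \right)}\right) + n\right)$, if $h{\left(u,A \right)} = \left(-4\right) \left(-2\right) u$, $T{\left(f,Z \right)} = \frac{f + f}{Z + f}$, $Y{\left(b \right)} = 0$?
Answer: $0$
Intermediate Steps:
$T{\left(f,Z \right)} = \frac{2 f}{Z + f}$
$h{\left(u,A \right)} = 8 u$
$y = 0$ ($y = 2 \cdot 0 \frac{1}{3 + 0} = 2 \cdot 0 \cdot \frac{1}{3} = 0$)
$y \left(\left(58 + h{\left(1,-4 \right)}\right) + n\right) = 0 \left(\left(58 + 8 \cdot 1\right) + 108\right) = 0 \left(\left(58 + 8\right) + 108\right) = 0 \left(66 + 108\right) = 0 \cdot 174 = 0$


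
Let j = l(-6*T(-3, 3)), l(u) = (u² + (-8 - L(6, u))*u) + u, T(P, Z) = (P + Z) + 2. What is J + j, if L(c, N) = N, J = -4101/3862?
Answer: 320307/3862 ≈ 82.938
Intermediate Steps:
J = -4101/3862 (J = -4101*1/3862 = -4101/3862 ≈ -1.0619)
T(P, Z) = 2 + P + Z
l(u) = u + u² + u*(-8 - u) (l(u) = (u² + (-8 - u)*u) + u = (u² + u*(-8 - u)) + u = u + u² + u*(-8 - u))
j = 84 (j = -(-42)*(2 - 3 + 3) = -(-42)*2 = -7*(-12) = 84)
J + j = -4101/3862 + 84 = 320307/3862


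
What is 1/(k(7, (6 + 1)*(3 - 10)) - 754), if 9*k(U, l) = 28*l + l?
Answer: -9/8207 ≈ -0.0010966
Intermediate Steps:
k(U, l) = 29*l/9 (k(U, l) = (28*l + l)/9 = (29*l)/9 = 29*l/9)
1/(k(7, (6 + 1)*(3 - 10)) - 754) = 1/(29*((6 + 1)*(3 - 10))/9 - 754) = 1/(29*(7*(-7))/9 - 754) = 1/((29/9)*(-49) - 754) = 1/(-1421/9 - 754) = 1/(-8207/9) = -9/8207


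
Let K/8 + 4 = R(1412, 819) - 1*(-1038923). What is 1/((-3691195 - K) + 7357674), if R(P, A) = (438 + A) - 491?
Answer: -1/4651001 ≈ -2.1501e-7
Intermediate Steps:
R(P, A) = -53 + A
K = 8317480 (K = -32 + 8*((-53 + 819) - 1*(-1038923)) = -32 + 8*(766 + 1038923) = -32 + 8*1039689 = -32 + 8317512 = 8317480)
1/((-3691195 - K) + 7357674) = 1/((-3691195 - 1*8317480) + 7357674) = 1/((-3691195 - 8317480) + 7357674) = 1/(-12008675 + 7357674) = 1/(-4651001) = -1/4651001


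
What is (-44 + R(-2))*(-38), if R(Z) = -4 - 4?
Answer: 1976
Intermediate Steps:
R(Z) = -8
(-44 + R(-2))*(-38) = (-44 - 8)*(-38) = -52*(-38) = 1976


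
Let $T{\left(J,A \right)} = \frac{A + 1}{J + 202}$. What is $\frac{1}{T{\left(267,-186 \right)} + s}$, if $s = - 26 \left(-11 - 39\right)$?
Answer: $\frac{469}{609515} \approx 0.00076946$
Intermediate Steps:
$T{\left(J,A \right)} = \frac{1 + A}{202 + J}$
$s = 1300$ ($s = \left(-26\right) \left(-50\right) = 1300$)
$\frac{1}{T{\left(267,-186 \right)} + s} = \frac{1}{\frac{1 - 186}{202 + 267} + 1300} = \frac{1}{\frac{1}{469} \left(-185\right) + 1300} = \frac{1}{- \frac{185}{469} + 1300} = \frac{1}{\frac{609515}{469}} = \frac{469}{609515}$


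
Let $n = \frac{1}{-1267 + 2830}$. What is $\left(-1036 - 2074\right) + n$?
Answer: $- \frac{4860929}{1563} \approx -3110.0$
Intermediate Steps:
$n = \frac{1}{1563} \approx 0.0006398$
$\left(-1036 - 2074\right) + n = \left(-1036 - 2074\right) + \frac{1}{1563} = -3110 + \frac{1}{1563} = - \frac{4860929}{1563}$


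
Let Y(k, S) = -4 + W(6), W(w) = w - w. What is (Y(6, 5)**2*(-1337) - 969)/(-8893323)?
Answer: 22361/8893323 ≈ 0.0025144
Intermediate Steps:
W(w) = 0
Y(k, S) = -4 (Y(k, S) = -4 + 0 = -4)
(Y(6, 5)**2*(-1337) - 969)/(-8893323) = ((-4)**2*(-1337) - 969)/(-8893323) = (16*(-1337) - 969)*(-1/8893323) = (-21392 - 969)*(-1/8893323) = -22361*(-1/8893323) = 22361/8893323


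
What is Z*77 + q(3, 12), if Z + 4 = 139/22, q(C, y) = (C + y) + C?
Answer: 393/2 ≈ 196.50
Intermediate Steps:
q(C, y) = y + 2*C
Z = 51/22 (Z = -4 + 139/22 = 51/22 ≈ 2.3182)
Z*77 + q(3, 12) = (51/22)*77 + (12 + 2*3) = 357/2 + (12 + 6) = 357/2 + 18 = 393/2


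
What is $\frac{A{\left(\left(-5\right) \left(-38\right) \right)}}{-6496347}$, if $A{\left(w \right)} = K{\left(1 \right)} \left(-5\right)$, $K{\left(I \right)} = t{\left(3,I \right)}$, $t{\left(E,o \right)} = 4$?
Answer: $\frac{20}{6496347} \approx 3.0787 \cdot 10^{-6}$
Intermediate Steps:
$K{\left(I \right)} = 4$
$A{\left(w \right)} = -20$ ($A{\left(w \right)} = 4 \left(-5\right) = -20$)
$\frac{A{\left(\left(-5\right) \left(-38\right) \right)}}{-6496347} = - \frac{20}{-6496347} = \left(-20\right) \left(- \frac{1}{6496347}\right) = \frac{20}{6496347}$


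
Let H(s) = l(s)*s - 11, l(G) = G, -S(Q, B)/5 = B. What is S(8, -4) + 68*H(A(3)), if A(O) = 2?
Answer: -456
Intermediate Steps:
S(Q, B) = -5*B
H(s) = -11 + s² (H(s) = s*s - 11 = s² - 11 = -11 + s²)
S(8, -4) + 68*H(A(3)) = -5*(-4) + 68*(-11 + 2²) = 20 + 68*(-11 + 4) = 20 + 68*(-7) = 20 - 476 = -456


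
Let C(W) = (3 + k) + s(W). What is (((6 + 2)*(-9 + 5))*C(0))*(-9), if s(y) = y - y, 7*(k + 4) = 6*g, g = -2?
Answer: -5472/7 ≈ -781.71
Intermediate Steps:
k = -40/7 (k = -4 + (6*(-2))/7 = -4 + (⅐)*(-12) = -4 - 12/7 = -40/7 ≈ -5.7143)
s(y) = 0
C(W) = -19/7 (C(W) = (3 - 40/7) + 0 = -19/7 + 0 = -19/7)
(((6 + 2)*(-9 + 5))*C(0))*(-9) = (((6 + 2)*(-9 + 5))*(-19/7))*(-9) = ((8*(-4))*(-19/7))*(-9) = -32*(-19/7)*(-9) = (608/7)*(-9) = -5472/7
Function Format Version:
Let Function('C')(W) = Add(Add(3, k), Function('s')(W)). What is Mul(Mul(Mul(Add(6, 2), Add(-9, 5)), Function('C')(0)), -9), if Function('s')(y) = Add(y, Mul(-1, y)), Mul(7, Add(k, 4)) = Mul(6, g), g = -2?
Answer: Rational(-5472, 7) ≈ -781.71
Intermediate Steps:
k = Rational(-40, 7) (k = Add(-4, Mul(Rational(1, 7), Mul(6, -2))) = Add(-4, Mul(Rational(1, 7), -12)) = Add(-4, Rational(-12, 7)) = Rational(-40, 7) ≈ -5.7143)
Function('s')(y) = 0
Function('C')(W) = Rational(-19, 7) (Function('C')(W) = Add(Add(3, Rational(-40, 7)), 0) = Add(Rational(-19, 7), 0) = Rational(-19, 7))
Mul(Mul(Mul(Add(6, 2), Add(-9, 5)), Function('C')(0)), -9) = Mul(Mul(Mul(Add(6, 2), Add(-9, 5)), Rational(-19, 7)), -9) = Mul(Mul(Mul(8, -4), Rational(-19, 7)), -9) = Mul(Mul(-32, Rational(-19, 7)), -9) = Mul(Rational(608, 7), -9) = Rational(-5472, 7)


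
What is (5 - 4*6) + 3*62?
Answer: 167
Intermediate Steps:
(5 - 4*6) + 3*62 = (5 - 24) + 186 = -19 + 186 = 167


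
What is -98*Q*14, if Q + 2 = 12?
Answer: -13720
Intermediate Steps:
Q = 10 (Q = -2 + 12 = 10)
-98*Q*14 = -98*10*14 = -980*14 = -13720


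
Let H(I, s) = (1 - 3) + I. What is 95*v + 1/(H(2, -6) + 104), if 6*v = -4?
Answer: -19757/312 ≈ -63.324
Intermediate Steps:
H(I, s) = -2 + I
v = -2/3 (v = (1/6)*(-4) = -2/3 ≈ -0.66667)
95*v + 1/(H(2, -6) + 104) = 95*(-2/3) + 1/((-2 + 2) + 104) = -190/3 + 1/(0 + 104) = -190/3 + 1/104 = -19757/312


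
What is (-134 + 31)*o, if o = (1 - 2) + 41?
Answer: -4120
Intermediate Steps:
o = 40 (o = -1 + 41 = 40)
(-134 + 31)*o = (-134 + 31)*40 = -103*40 = -4120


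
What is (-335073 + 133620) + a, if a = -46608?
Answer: -248061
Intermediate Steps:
(-335073 + 133620) + a = (-335073 + 133620) - 46608 = -201453 - 46608 = -248061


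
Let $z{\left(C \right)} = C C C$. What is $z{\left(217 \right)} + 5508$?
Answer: $10223821$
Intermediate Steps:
$z{\left(C \right)} = C^{3}$ ($z{\left(C \right)} = C^{2} C = C^{3}$)
$z{\left(217 \right)} + 5508 = 217^{3} + 5508 = 10218313 + 5508 = 10223821$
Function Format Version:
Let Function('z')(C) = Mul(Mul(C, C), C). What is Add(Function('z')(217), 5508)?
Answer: 10223821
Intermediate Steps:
Function('z')(C) = Pow(C, 3) (Function('z')(C) = Mul(Pow(C, 2), C) = Pow(C, 3))
Add(Function('z')(217), 5508) = Add(Pow(217, 3), 5508) = Add(10218313, 5508) = 10223821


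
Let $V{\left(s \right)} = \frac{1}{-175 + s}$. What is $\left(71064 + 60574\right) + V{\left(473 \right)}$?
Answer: $\frac{39228125}{298} \approx 1.3164 \cdot 10^{5}$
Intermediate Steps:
$\left(71064 + 60574\right) + V{\left(473 \right)} = \left(71064 + 60574\right) + \frac{1}{-175 + 473} = 131638 + \frac{1}{298} = \frac{39228125}{298}$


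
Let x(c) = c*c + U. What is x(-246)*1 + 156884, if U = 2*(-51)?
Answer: 217298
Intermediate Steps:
U = -102
x(c) = -102 + c² (x(c) = c*c - 102 = c² - 102 = -102 + c²)
x(-246)*1 + 156884 = (-102 + (-246)²)*1 + 156884 = (-102 + 60516)*1 + 156884 = 60414*1 + 156884 = 60414 + 156884 = 217298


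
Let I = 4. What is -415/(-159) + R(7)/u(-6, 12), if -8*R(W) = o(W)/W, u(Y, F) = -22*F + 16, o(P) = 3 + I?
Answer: 823519/315456 ≈ 2.6106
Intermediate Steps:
o(P) = 7 (o(P) = 3 + 4 = 7)
u(Y, F) = 16 - 22*F
R(W) = -7/(8*W)
-415/(-159) + R(7)/u(-6, 12) = -415/(-159) + (-7/8/7)/(16 - 22*12) = -415*(-1/159) + (-7/8*⅐)/(16 - 264) = 415/159 - ⅛/(-248) = 415/159 - ⅛*(-1/248) = 415/159 + 1/1984 = 823519/315456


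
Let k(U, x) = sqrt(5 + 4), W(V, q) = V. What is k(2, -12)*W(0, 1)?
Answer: 0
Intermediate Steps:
k(U, x) = 3 (k(U, x) = sqrt(9) = 3)
k(2, -12)*W(0, 1) = 3*0 = 0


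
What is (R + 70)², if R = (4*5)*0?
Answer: 4900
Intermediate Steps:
R = 0 (R = 20*0 = 0)
(R + 70)² = (0 + 70)² = 70² = 4900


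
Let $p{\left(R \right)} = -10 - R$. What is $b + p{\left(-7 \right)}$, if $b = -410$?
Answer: $-413$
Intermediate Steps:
$b + p{\left(-7 \right)} = -410 - 3 = -413$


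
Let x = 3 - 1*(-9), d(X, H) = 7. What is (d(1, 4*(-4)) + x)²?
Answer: 361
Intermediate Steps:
x = 12 (x = 3 + 9 = 12)
(d(1, 4*(-4)) + x)² = (7 + 12)² = 19² = 361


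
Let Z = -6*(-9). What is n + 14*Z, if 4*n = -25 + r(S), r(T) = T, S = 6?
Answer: 3005/4 ≈ 751.25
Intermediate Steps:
Z = 54
n = -19/4 (n = (-25 + 6)/4 = (¼)*(-19) = -19/4 ≈ -4.7500)
n + 14*Z = -19/4 + 14*54 = -19/4 + 756 = 3005/4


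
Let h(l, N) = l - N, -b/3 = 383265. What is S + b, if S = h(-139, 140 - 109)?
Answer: -1149965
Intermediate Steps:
b = -1149795 (b = -3*383265 = -1149795)
S = -170 (S = -139 - (140 - 109) = -139 - 1*31 = -139 - 31 = -170)
S + b = -170 - 1149795 = -1149965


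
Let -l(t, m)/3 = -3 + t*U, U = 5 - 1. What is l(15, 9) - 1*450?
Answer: -621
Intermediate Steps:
U = 4
l(t, m) = 9 - 12*t (l(t, m) = -3*(-3 + t*4) = -3*(-3 + 4*t) = 9 - 12*t)
l(15, 9) - 1*450 = (9 - 12*15) - 1*450 = (9 - 180) - 450 = -171 - 450 = -621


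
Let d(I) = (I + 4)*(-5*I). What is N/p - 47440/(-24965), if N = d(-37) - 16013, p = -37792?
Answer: 234502835/94347728 ≈ 2.4855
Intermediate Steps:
d(I) = -5*I*(4 + I) (d(I) = (4 + I)*(-5*I) = -5*I*(4 + I))
N = -22118 (N = -5*(-37)*(4 - 37) - 16013 = -5*(-37)*(-33) - 16013 = -6105 - 16013 = -22118)
N/p - 47440/(-24965) = -22118/(-37792) - 47440/(-24965) = -22118*(-1/37792) - 47440*(-1/24965) = 11059/18896 + 9488/4993 = 234502835/94347728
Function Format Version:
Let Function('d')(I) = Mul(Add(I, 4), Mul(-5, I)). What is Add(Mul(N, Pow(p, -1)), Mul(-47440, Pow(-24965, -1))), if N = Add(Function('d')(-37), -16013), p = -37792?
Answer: Rational(234502835, 94347728) ≈ 2.4855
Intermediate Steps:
Function('d')(I) = Mul(-5, I, Add(4, I)) (Function('d')(I) = Mul(Add(4, I), Mul(-5, I)) = Mul(-5, I, Add(4, I)))
N = -22118 (N = Add(Mul(-5, -37, Add(4, -37)), -16013) = Add(Mul(-5, -37, -33), -16013) = Add(-6105, -16013) = -22118)
Add(Mul(N, Pow(p, -1)), Mul(-47440, Pow(-24965, -1))) = Add(Mul(-22118, Pow(-37792, -1)), Mul(-47440, Pow(-24965, -1))) = Add(Mul(-22118, Rational(-1, 37792)), Mul(-47440, Rational(-1, 24965))) = Add(Rational(11059, 18896), Rational(9488, 4993)) = Rational(234502835, 94347728)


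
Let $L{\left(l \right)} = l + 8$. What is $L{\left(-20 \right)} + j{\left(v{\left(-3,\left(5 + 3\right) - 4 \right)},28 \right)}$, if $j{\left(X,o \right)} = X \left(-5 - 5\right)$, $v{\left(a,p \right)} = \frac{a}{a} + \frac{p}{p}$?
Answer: $-32$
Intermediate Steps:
$L{\left(l \right)} = 8 + l$
$v{\left(a,p \right)} = 2$ ($v{\left(a,p \right)} = 1 + 1 = 2$)
$j{\left(X,o \right)} = - 10 X$ ($j{\left(X,o \right)} = X \left(-10\right) = - 10 X$)
$L{\left(-20 \right)} + j{\left(v{\left(-3,\left(5 + 3\right) - 4 \right)},28 \right)} = \left(8 - 20\right) - 20 = -12 - 20 = -32$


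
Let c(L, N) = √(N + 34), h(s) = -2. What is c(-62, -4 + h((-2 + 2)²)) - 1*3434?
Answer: -3434 + 2*√7 ≈ -3428.7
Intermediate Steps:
c(L, N) = √(34 + N)
c(-62, -4 + h((-2 + 2)²)) - 1*3434 = √(34 + (-4 - 2)) - 1*3434 = √(34 - 6) - 3434 = √28 - 3434 = 2*√7 - 3434 = -3434 + 2*√7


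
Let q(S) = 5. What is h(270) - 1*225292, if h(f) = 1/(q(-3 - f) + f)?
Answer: -61955299/275 ≈ -2.2529e+5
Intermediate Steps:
h(f) = 1/(5 + f)
h(270) - 1*225292 = 1/(5 + 270) - 1*225292 = 1/275 - 225292 = -61955299/275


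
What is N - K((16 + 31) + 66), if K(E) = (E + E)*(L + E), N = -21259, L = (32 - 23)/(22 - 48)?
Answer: -607344/13 ≈ -46719.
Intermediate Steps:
L = -9/26 (L = 9/(-26) = 9*(-1/26) = -9/26 ≈ -0.34615)
K(E) = 2*E*(-9/26 + E) (K(E) = (E + E)*(-9/26 + E) = (2*E)*(-9/26 + E) = 2*E*(-9/26 + E))
N - K((16 + 31) + 66) = -21259 - ((16 + 31) + 66)*(-9 + 26*((16 + 31) + 66))/13 = -21259 - (47 + 66)*(-9 + 26*(47 + 66))/13 = -21259 - 113*(-9 + 26*113)/13 = -21259 - 113*(-9 + 2938)/13 = -21259 - 113*2929/13 = -21259 - 1*330977/13 = -21259 - 330977/13 = -607344/13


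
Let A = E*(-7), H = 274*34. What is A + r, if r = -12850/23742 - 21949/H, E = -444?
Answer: 343394041609/110590236 ≈ 3105.1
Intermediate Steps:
H = 9316
A = 3108 (A = -444*(-7) = 3108)
r = -320411879/110590236 (r = -12850/23742 - 21949/9316 = -12850*1/23742 - 21949*1/9316 = -6425/11871 - 21949/9316 = -320411879/110590236 ≈ -2.8973)
A + r = 3108 - 320411879/110590236 = 343394041609/110590236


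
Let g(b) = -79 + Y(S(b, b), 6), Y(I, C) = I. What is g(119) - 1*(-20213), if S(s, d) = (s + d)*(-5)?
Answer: 18944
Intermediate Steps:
S(s, d) = -5*d - 5*s (S(s, d) = (d + s)*(-5) = -5*d - 5*s)
g(b) = -79 - 10*b (g(b) = -79 + (-5*b - 5*b) = -79 - 10*b)
g(119) - 1*(-20213) = (-79 - 10*119) - 1*(-20213) = (-79 - 1190) + 20213 = -1269 + 20213 = 18944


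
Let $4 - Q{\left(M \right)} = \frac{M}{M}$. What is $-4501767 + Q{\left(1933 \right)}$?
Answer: $-4501764$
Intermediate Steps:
$Q{\left(M \right)} = 3$ ($Q{\left(M \right)} = 4 - \frac{M}{M} = 4 - 1 = 3$)
$-4501767 + Q{\left(1933 \right)} = -4501767 + 3 = -4501764$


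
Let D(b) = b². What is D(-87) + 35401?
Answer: 42970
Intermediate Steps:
D(-87) + 35401 = (-87)² + 35401 = 7569 + 35401 = 42970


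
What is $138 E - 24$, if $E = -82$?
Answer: $-11340$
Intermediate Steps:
$138 E - 24 = 138 \left(-82\right) - 24 = -11316 - 24 = -11340$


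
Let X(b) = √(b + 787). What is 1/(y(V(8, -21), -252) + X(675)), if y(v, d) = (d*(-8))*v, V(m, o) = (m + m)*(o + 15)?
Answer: -96768/18728090917 - √1462/37456181834 ≈ -5.1680e-6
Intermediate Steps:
V(m, o) = 2*m*(15 + o) (V(m, o) = (2*m)*(15 + o) = 2*m*(15 + o))
y(v, d) = -8*d*v (y(v, d) = (-8*d)*v = -8*d*v)
X(b) = √(787 + b)
1/(y(V(8, -21), -252) + X(675)) = 1/(-8*(-252)*2*8*(15 - 21) + √(787 + 675)) = 1/(-8*(-252)*2*8*(-6) + √1462) = 1/(-8*(-252)*(-96) + √1462) = 1/(-193536 + √1462)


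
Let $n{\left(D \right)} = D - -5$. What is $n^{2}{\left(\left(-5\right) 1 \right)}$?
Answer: $0$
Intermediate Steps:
$n{\left(D \right)} = 5 + D$ ($n{\left(D \right)} = D + 5 = 5 + D$)
$n^{2}{\left(\left(-5\right) 1 \right)} = \left(5 - 5\right)^{2} = 0^{2} = 0$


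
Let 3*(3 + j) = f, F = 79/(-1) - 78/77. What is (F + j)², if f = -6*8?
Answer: 58125376/5929 ≈ 9803.6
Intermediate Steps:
f = -48
F = -6161/77 (F = 79*(-1) - 78*1/77 = -79 - 78/77 = -6161/77 ≈ -80.013)
j = -19 (j = -3 + (⅓)*(-48) = -3 - 16 = -19)
(F + j)² = (-6161/77 - 19)² = (-7624/77)² = 58125376/5929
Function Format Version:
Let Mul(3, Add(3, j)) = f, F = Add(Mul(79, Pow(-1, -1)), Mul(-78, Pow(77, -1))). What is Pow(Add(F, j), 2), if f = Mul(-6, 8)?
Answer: Rational(58125376, 5929) ≈ 9803.6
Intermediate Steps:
f = -48
F = Rational(-6161, 77) (F = Add(Mul(79, -1), Mul(-78, Rational(1, 77))) = Add(-79, Rational(-78, 77)) = Rational(-6161, 77) ≈ -80.013)
j = -19 (j = Add(-3, Mul(Rational(1, 3), -48)) = Add(-3, -16) = -19)
Pow(Add(F, j), 2) = Pow(Add(Rational(-6161, 77), -19), 2) = Pow(Rational(-7624, 77), 2) = Rational(58125376, 5929)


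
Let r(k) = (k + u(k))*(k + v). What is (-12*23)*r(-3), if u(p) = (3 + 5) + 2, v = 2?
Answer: 1932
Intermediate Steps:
u(p) = 10 (u(p) = 8 + 2 = 10)
r(k) = (2 + k)*(10 + k) (r(k) = (k + 10)*(k + 2) = (10 + k)*(2 + k) = (2 + k)*(10 + k))
(-12*23)*r(-3) = (-12*23)*(20 + (-3)² + 12*(-3)) = -276*(20 + 9 - 36) = -276*(-7) = 1932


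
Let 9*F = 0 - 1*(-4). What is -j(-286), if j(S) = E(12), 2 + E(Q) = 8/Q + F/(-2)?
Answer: 14/9 ≈ 1.5556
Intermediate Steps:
F = 4/9 (F = (0 - 1*(-4))/9 = (0 + 4)/9 = (⅑)*4 = 4/9 ≈ 0.44444)
E(Q) = -20/9 + 8/Q (E(Q) = -2 + (8/Q + (4/9)/(-2)) = -2 + (8/Q + (4/9)*(-½)) = -2 + (8/Q - 2/9) = -2 + (-2/9 + 8/Q) = -20/9 + 8/Q)
j(S) = -14/9 (j(S) = -20/9 + 8/12 = -20/9 + 8*(1/12) = -20/9 + ⅔ = -14/9)
-j(-286) = -1*(-14/9) = 14/9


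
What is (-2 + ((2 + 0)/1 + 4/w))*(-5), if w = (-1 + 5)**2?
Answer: -5/4 ≈ -1.2500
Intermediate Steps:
w = 16 (w = 4**2 = 16)
(-2 + ((2 + 0)/1 + 4/w))*(-5) = (-2 + ((2 + 0)/1 + 4/16))*(-5) = (-2 + (2*1 + 4*(1/16)))*(-5) = (-2 + (2 + 1/4))*(-5) = (-2 + 9/4)*(-5) = (1/4)*(-5) = -5/4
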